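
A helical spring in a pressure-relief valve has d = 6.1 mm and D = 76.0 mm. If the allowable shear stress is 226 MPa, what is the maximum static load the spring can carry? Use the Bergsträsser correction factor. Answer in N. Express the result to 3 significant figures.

C = D/d = 76.0/6.1 = 12.4590
K_B = (4C+2)/(4C−3) = 51.836/46.836 = 1.1068
τ_max = K·8FD/(πd³) → F_max = τ_allow·πd³/(8DK)
F_max = 226·π·6.1³/(8·76.0·1.1068) = 1.6116e+05/672.91 = 239.49 N

239 N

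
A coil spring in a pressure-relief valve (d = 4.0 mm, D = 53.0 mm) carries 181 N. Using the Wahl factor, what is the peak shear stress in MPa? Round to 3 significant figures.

423 MPa

Spring index C = D/d = 53.0/4.0 = 13.2500
K_W = (4C−1)/(4C−4) + 0.615/C = 52.000/49.000 + 0.0464 = 1.1076
τ₀ = 8FD/(πd³) = 8·181·53.0/(π·4.0³) = 76744/201.06 = 381.69 MPa
τ_max = K·τ₀ = 1.1076 × 381.69 = 422.78 MPa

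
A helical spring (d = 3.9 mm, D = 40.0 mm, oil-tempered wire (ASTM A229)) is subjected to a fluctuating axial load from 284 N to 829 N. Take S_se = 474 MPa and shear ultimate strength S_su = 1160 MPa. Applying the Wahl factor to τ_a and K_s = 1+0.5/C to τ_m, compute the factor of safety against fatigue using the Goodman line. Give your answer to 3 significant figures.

0.502

C = D/d = 40.0/3.9 = 10.2564; K_W = (4C−1)/(4C−4)+0.615/C = 1.1410; K_s = 1+0.5/C = 1.0488
F_a = (F_max−F_min)/2 = 272.5 N; F_m = (F_max+F_min)/2 = 556.5 N
τ_a = K_W·8F_aD/(πd³) = 1.1410 × 467.92 = 533.89 MPa
τ_m = K_s·8F_mD/(πd³) = 1.0488 × 955.59 = 1002.2 MPa
Goodman: 1/n_f = τ_a/S_se + τ_m/S_su = 533.89/474 + 1002.2/1160 = 1.12636 + 0.86394 = 1.9903
n_f = 1/1.9903 = 0.5024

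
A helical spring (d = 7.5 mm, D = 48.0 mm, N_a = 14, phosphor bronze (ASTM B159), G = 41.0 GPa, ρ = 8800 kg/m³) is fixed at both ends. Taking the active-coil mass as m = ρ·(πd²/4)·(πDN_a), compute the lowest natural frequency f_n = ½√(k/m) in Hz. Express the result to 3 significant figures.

k = Gd⁴/(8D³N_a) = (41.0×10³)(7.5⁴)/(8·48.0³·14) = 10.473 N/mm = 10473 N/m
Wire length L = πDN_a = π·48.0·14 = 2111.2 mm
m = ρ·(πd²/4)·L = 8800 × 44.179×10⁻⁶ m² × 2.1112 m = 0.82076 kg
f_n = ½√(k/m) = 0.5·√(10473/0.82076) = 0.5·√(12761) = 56.482 Hz

56.5 Hz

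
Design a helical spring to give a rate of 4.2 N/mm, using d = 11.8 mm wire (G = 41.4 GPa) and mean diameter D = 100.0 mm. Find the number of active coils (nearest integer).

24

N_a = Gd⁴/(8D³k) = (41.4×10³ × 11.8⁴)/(8 × 100.0³ × 4.2)
    = 8.02654e+08 / 3.36e+07 = 23.89 → 24 coils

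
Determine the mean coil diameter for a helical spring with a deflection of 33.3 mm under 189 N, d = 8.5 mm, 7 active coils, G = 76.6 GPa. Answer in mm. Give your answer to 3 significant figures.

Required rate k = F/δ = 189/33.3 = 5.6757 N/mm
D = (Gd⁴/(8N_a·k))^(1/3) = (76.6×10³·8.5⁴/(8·7·5.6757))^(1/3)
  = (1.25805e+06)^(1/3) = 107.9526 mm

108 mm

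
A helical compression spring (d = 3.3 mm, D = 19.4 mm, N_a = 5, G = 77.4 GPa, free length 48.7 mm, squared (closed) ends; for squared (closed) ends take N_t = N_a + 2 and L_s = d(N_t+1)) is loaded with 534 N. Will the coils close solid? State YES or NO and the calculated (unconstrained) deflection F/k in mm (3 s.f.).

NO, δ = 17.0 mm

k = Gd⁴/(8D³N_a) = (77.4×10³)(3.3⁴)/(8·19.4³·5) = 31.429 N/mm
N_t = 7; L_s = 3.3·8 = 26.4 mm; δ_solid = L₀ − L_s = 48.7 − 26.4 = 22.3 mm
δ = F/k = 534/31.429 = 16.991 mm
δ < δ_solid → spring does not go solid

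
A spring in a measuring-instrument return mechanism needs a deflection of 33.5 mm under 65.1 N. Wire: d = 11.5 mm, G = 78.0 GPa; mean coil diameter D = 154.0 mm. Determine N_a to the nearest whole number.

Required rate k = F/δ = 65.1/33.5 = 1.9433 N/mm
N_a = Gd⁴/(8D³k) = (78.0×10³ × 11.5⁴)/(8 × 154.0³ × 1.9433)
    = 1.36422e+09 / 5.67791e+07 = 24.03 → 24 coils

24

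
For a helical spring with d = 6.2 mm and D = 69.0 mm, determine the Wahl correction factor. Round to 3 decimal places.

C = D/d = 69.0/6.2 = 11.1290
K_W = (4C−1)/(4C−4) + 0.615/C = 43.516/40.516 + 0.0553 = 1.1293

1.129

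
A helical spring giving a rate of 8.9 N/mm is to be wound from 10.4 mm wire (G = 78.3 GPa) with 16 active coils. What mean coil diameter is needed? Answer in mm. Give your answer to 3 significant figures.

93.0 mm

D = (Gd⁴/(8N_a·k))^(1/3) = (78.3×10³·10.4⁴/(8·16·8.9))^(1/3)
  = (804072)^(1/3) = 92.9890 mm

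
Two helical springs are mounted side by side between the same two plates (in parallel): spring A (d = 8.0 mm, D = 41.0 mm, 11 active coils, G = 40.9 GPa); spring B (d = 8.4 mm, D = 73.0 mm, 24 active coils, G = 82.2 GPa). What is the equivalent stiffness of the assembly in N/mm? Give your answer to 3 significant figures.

33.1 N/mm

k_A = Gd⁴/(8D³N_a) = (40.9×10³)(8.0⁴)/(8·41.0³·11) = 27.622 N/mm
k_B = Gd⁴/(8D³N_a) = (82.2×10³)(8.4⁴)/(8·73.0³·24) = 5.4792 N/mm
Parallel: k_eq = 27.622 + 5.4792 = 33.101 N/mm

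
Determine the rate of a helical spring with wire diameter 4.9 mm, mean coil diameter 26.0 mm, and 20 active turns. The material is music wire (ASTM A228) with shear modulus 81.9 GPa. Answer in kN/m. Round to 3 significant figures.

k = Gd⁴/(8D³N_a) = (81.9×10³ × 4.9⁴) / (8 × 26.0³ × 20)
  = 4.72137e+07 / 2.81216e+06 = 16.789 N/mm

16.8 kN/m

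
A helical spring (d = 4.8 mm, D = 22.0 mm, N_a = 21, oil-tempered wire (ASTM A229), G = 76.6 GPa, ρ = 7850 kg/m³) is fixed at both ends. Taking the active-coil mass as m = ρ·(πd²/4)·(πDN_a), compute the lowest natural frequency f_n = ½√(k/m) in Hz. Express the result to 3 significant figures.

166 Hz

k = Gd⁴/(8D³N_a) = (76.6×10³)(4.8⁴)/(8·22.0³·21) = 22.731 N/mm = 22731 N/m
Wire length L = πDN_a = π·22.0·21 = 1451.4 mm
m = ρ·(πd²/4)·L = 7850 × 18.096×10⁻⁶ m² × 1.4514 m = 0.20617 kg
f_n = ½√(k/m) = 0.5·√(22731/0.20617) = 0.5·√(1.1025e+05) = 166.02 Hz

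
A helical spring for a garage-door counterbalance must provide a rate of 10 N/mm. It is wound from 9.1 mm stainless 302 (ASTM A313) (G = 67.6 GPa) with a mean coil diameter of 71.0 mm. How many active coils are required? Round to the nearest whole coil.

16

N_a = Gd⁴/(8D³k) = (67.6×10³ × 9.1⁴)/(8 × 71.0³ × 10)
    = 4.63567e+08 / 2.86329e+07 = 16.19 → 16 coils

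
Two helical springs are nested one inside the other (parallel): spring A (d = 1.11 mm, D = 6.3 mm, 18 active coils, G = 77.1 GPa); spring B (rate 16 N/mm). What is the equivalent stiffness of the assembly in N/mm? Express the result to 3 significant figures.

k_A = Gd⁴/(8D³N_a) = (77.1×10³)(1.11⁴)/(8·6.3³·18) = 3.2506 N/mm
Parallel: k_eq = 3.2506 + 16 = 19.251 N/mm

19.3 N/mm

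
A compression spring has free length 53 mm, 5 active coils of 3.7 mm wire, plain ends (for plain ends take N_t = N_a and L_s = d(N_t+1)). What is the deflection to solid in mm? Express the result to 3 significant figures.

N_t = 5; L_s = 3.7·6 = 22.2 mm
δ_solid = L₀ − L_s = 53 − 22.2 = 30.8 mm

30.8 mm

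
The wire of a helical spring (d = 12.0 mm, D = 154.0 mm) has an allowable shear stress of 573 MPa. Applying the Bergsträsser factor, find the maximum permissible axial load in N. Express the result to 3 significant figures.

2290 N

C = D/d = 154.0/12.0 = 12.8333
K_B = (4C+2)/(4C−3) = 53.333/48.333 = 1.1034
τ_max = K·8FD/(πd³) → F_max = τ_allow·πd³/(8DK)
F_max = 573·π·12.0³/(8·154.0·1.1034) = 3.1106e+06/1359.4 = 2288.2 N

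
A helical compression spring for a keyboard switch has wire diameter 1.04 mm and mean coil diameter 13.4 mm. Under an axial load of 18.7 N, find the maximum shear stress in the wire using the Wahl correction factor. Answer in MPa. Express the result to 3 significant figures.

630 MPa

Spring index C = D/d = 13.4/1.04 = 12.8846
K_W = (4C−1)/(4C−4) + 0.615/C = 50.538/47.538 + 0.0477 = 1.1108
τ₀ = 8FD/(πd³) = 8·18.7·13.4/(π·1.04³) = 2004.64/3.5339 = 567.27 MPa
τ_max = K·τ₀ = 1.1108 × 567.27 = 630.14 MPa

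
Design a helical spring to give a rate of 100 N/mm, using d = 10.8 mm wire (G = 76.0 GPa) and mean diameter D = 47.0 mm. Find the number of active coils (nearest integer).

N_a = Gd⁴/(8D³k) = (76.0×10³ × 10.8⁴)/(8 × 47.0³ × 100)
    = 1.03397e+09 / 8.30584e+07 = 12.45 → 12 coils

12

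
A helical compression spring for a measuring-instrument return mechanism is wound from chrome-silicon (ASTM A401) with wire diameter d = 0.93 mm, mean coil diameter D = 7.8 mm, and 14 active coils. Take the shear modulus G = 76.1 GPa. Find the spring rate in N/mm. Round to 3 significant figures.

k = Gd⁴/(8D³N_a) = (76.1×10³ × 0.93⁴) / (8 × 7.8³ × 14)
  = 56926.8 / 53149.8 = 1.0711 N/mm

1.07 N/mm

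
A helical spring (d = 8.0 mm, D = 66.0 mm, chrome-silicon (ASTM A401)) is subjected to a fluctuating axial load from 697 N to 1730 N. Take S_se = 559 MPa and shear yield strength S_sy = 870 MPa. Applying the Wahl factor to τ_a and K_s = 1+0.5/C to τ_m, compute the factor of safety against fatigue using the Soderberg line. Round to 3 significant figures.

1.19

C = D/d = 66.0/8.0 = 8.2500; K_W = (4C−1)/(4C−4)+0.615/C = 1.1780; K_s = 1+0.5/C = 1.0606
F_a = (F_max−F_min)/2 = 516.5 N; F_m = (F_max+F_min)/2 = 1213.5 N
τ_a = K_W·8F_aD/(πd³) = 1.1780 × 169.54 = 199.72 MPa
τ_m = K_s·8F_mD/(πd³) = 1.0606 × 398.34 = 422.48 MPa
Soderberg: 1/n_f = τ_a/S_se + τ_m/S_sy = 199.72/559 + 422.48/870 = 0.35729 + 0.48561 = 0.8429
n_f = 1/0.8429 = 1.186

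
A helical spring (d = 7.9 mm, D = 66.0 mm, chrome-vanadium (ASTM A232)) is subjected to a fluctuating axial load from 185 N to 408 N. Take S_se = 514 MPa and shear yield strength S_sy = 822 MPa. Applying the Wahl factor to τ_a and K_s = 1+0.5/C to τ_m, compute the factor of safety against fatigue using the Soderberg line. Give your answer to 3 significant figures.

4.60

C = D/d = 66.0/7.9 = 8.3544; K_W = (4C−1)/(4C−4)+0.615/C = 1.1756; K_s = 1+0.5/C = 1.0598
F_a = (F_max−F_min)/2 = 111.5 N; F_m = (F_max+F_min)/2 = 296.5 N
τ_a = K_W·8F_aD/(πd³) = 1.1756 × 38.008 = 44.682 MPa
τ_m = K_s·8F_mD/(πd³) = 1.0598 × 101.07 = 107.12 MPa
Soderberg: 1/n_f = τ_a/S_se + τ_m/S_sy = 44.682/514 + 107.12/822 = 0.08693 + 0.13032 = 0.21725
n_f = 1/0.21725 = 4.603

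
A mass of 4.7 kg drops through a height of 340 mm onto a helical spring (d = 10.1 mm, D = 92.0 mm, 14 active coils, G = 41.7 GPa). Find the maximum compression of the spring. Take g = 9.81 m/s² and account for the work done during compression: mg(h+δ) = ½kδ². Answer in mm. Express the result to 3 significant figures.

k = Gd⁴/(8D³N_a) = (41.7×10³)(10.1⁴)/(8·92.0³·14) = 4.9755 N/mm
W = mg = 4.7 × 9.81 = 46.107 N
½kδ² − Wδ − Wh = 0 → δ = (W + √(W² + 2kWh))/k
δ = (46.107 + √(2125.9 + 155997))/4.9755 = (46.107 + 397.65)/4.9755 = 89.187 mm

89.2 mm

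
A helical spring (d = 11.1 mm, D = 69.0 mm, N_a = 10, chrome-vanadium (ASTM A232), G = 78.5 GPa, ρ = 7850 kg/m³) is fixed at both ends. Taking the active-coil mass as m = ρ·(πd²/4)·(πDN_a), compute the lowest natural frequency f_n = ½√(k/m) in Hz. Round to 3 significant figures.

k = Gd⁴/(8D³N_a) = (78.5×10³)(11.1⁴)/(8·69.0³·10) = 45.344 N/mm = 45344 N/m
Wire length L = πDN_a = π·69.0·10 = 2167.7 mm
m = ρ·(πd²/4)·L = 7850 × 96.769×10⁻⁶ m² × 2.1677 m = 1.6467 kg
f_n = ½√(k/m) = 0.5·√(45344/1.6467) = 0.5·√(27537) = 82.972 Hz

83.0 Hz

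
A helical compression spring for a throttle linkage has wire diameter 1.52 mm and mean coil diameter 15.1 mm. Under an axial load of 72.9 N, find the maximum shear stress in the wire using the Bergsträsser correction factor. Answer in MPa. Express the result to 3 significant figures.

907 MPa

Spring index C = D/d = 15.1/1.52 = 9.9342
K_B = (4C+2)/(4C−3) = 41.737/36.737 = 1.1361
τ₀ = 8FD/(πd³) = 8·72.9·15.1/(π·1.52³) = 8806.32/11.033 = 798.2 MPa
τ_max = K·τ₀ = 1.1361 × 798.2 = 906.84 MPa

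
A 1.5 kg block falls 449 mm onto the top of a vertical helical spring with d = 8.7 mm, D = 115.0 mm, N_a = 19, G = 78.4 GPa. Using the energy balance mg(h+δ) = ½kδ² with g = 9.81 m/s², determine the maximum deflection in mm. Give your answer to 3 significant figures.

k = Gd⁴/(8D³N_a) = (78.4×10³)(8.7⁴)/(8·115.0³·19) = 1.9429 N/mm
W = mg = 1.5 × 9.81 = 14.715 N
½kδ² − Wδ − Wh = 0 → δ = (W + √(W² + 2kWh))/k
δ = (14.715 + √(216.53 + 25673.9))/1.9429 = (14.715 + 160.91)/1.9429 = 90.39 mm

90.4 mm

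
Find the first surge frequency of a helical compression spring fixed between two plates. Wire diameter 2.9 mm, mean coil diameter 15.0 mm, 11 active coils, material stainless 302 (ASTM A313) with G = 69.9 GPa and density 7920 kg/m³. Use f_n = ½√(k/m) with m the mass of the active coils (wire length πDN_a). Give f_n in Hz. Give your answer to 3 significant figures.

392 Hz

k = Gd⁴/(8D³N_a) = (69.9×10³)(2.9⁴)/(8·15.0³·11) = 16.646 N/mm = 16646 N/m
Wire length L = πDN_a = π·15.0·11 = 518.36 mm
m = ρ·(πd²/4)·L = 7920 × 6.6052×10⁻⁶ m² × 0.51836 m = 0.027117 kg
f_n = ½√(k/m) = 0.5·√(16646/0.027117) = 0.5·√(6.1386e+05) = 391.75 Hz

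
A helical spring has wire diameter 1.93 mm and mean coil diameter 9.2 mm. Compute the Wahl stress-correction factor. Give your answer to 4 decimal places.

1.3281

C = D/d = 9.2/1.93 = 4.7668
K_W = (4C−1)/(4C−4) + 0.615/C = 18.067/15.067 + 0.1290 = 1.3281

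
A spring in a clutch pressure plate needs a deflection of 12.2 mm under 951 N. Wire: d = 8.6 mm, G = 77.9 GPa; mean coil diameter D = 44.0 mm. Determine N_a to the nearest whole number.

8

Required rate k = F/δ = 951/12.2 = 77.951 N/mm
N_a = Gd⁴/(8D³k) = (77.9×10³ × 8.6⁴)/(8 × 44.0³ × 77.951)
    = 4.26119e+08 / 5.31213e+07 = 8.022 → 8 coils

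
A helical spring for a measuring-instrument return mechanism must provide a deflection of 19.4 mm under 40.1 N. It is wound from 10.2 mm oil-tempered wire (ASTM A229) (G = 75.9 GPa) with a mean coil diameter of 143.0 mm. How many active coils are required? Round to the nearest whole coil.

Required rate k = F/δ = 40.1/19.4 = 2.067 N/mm
N_a = Gd⁴/(8D³k) = (75.9×10³ × 10.2⁴)/(8 × 143.0³ × 2.067)
    = 8.21566e+08 / 4.83549e+07 = 16.99 → 17 coils

17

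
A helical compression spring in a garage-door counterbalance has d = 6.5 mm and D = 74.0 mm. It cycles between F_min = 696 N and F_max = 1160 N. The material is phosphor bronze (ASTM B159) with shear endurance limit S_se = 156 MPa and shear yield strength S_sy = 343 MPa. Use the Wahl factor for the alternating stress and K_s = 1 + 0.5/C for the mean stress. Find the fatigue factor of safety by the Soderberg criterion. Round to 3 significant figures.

0.324

C = D/d = 74.0/6.5 = 11.3846; K_W = (4C−1)/(4C−4)+0.615/C = 1.1262; K_s = 1+0.5/C = 1.0439
F_a = (F_max−F_min)/2 = 232 N; F_m = (F_max+F_min)/2 = 928 N
τ_a = K_W·8F_aD/(πd³) = 1.1262 × 159.19 = 179.29 MPa
τ_m = K_s·8F_mD/(πd³) = 1.0439 × 636.77 = 664.73 MPa
Soderberg: 1/n_f = τ_a/S_se + τ_m/S_sy = 179.29/156 + 664.73/343 = 1.14928 + 1.93799 = 3.0873
n_f = 1/3.0873 = 0.3239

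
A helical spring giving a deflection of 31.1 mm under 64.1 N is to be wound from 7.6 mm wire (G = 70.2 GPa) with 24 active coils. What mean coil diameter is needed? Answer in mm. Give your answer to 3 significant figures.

84.0 mm

Required rate k = F/δ = 64.1/31.1 = 2.0611 N/mm
D = (Gd⁴/(8N_a·k))^(1/3) = (70.2×10³·7.6⁴/(8·24·2.0611))^(1/3)
  = (591824)^(1/3) = 83.9584 mm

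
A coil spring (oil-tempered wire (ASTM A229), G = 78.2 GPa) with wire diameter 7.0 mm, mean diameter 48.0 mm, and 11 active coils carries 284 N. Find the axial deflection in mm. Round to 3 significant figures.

14.7 mm

k = Gd⁴/(8D³N_a) = (78.2×10³)(7.0⁴)/(8·48.0³·11) = 19.293 N/mm
δ = F/k = 284 / 19.293 = 14.721 mm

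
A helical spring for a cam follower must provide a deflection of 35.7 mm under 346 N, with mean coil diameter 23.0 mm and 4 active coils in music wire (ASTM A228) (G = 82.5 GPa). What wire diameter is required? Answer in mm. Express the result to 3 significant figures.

2.60 mm

Required rate k = F/δ = 346/35.7 = 9.6919 N/mm
d = (8D³N_a·k / G)^(1/4) = (8·23.0³·4·9.6919 / (82.5×10³))^0.25
  = (45.739)^0.25 = 2.6006 mm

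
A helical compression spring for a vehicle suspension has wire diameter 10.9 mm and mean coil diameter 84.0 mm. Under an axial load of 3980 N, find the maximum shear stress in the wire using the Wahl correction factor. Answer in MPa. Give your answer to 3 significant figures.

783 MPa

Spring index C = D/d = 84.0/10.9 = 7.7064
K_W = (4C−1)/(4C−4) + 0.615/C = 29.826/26.826 + 0.0798 = 1.1916
τ₀ = 8FD/(πd³) = 8·3980·84.0/(π·10.9³) = 2.67456e+06/4068.5 = 657.39 MPa
τ_max = K·τ₀ = 1.1916 × 657.39 = 783.37 MPa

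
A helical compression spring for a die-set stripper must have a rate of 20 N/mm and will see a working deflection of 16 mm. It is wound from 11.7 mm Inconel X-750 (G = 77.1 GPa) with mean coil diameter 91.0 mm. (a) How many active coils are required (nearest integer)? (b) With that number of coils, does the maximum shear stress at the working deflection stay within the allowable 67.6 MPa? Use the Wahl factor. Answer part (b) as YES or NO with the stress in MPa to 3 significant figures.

(a) 12 coils; (b) YES, τ_max = 55.0 MPa

N_a = Gd⁴/(8D³k) = (77.1×10³)(11.7⁴)/(8·91.0³·20) = 11.98 → N_a = 12
Actual rate k = Gd⁴/(8D³·12) = 19.971 N/mm
Working load F = kδ = 19.971·16 = 319.54 N
C = 91.0/11.7 = 7.7778; K_W = (4C−1)/(4C−4)+0.615/C = 1.1897
τ_max = K_W·8FD/(πd³) = 1.1897·46.232 = 55.004 MPa
τ_max ≤ 67.6 MPa → acceptable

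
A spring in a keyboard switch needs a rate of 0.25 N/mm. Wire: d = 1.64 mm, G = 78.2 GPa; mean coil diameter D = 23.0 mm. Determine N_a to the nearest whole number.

23

N_a = Gd⁴/(8D³k) = (78.2×10³ × 1.64⁴)/(8 × 23.0³ × 0.25)
    = 565695 / 24334 = 23.25 → 23 coils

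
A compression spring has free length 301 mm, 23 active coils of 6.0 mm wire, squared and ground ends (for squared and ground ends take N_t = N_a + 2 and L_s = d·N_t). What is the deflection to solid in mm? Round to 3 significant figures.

N_t = 25; L_s = 6.0·25 = 150 mm
δ_solid = L₀ − L_s = 301 − 150 = 151 mm

151 mm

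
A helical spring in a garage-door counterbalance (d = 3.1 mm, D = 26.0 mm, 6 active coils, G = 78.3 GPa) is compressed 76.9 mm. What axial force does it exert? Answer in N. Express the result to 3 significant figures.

659 N

k = Gd⁴/(8D³N_a) = (78.3×10³)(3.1⁴)/(8·26.0³·6) = 8.5713 N/mm
F = k·δ = 8.5713 × 76.9 = 659.13 N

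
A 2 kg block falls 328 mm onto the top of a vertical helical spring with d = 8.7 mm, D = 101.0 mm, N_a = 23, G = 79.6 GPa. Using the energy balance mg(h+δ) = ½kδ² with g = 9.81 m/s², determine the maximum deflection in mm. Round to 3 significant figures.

k = Gd⁴/(8D³N_a) = (79.6×10³)(8.7⁴)/(8·101.0³·23) = 2.4055 N/mm
W = mg = 2 × 9.81 = 19.62 N
½kδ² − Wδ − Wh = 0 → δ = (W + √(W² + 2kWh))/k
δ = (19.62 + √(384.94 + 30960.7))/2.4055 = (19.62 + 177.05)/2.4055 = 81.757 mm

81.8 mm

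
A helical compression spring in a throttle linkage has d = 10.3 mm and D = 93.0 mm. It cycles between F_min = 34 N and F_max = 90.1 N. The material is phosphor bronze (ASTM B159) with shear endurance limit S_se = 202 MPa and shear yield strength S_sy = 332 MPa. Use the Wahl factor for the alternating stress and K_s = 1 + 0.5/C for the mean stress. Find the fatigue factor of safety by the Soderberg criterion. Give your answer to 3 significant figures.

12.9

C = D/d = 93.0/10.3 = 9.0291; K_W = (4C−1)/(4C−4)+0.615/C = 1.1615; K_s = 1+0.5/C = 1.0554
F_a = (F_max−F_min)/2 = 28.05 N; F_m = (F_max+F_min)/2 = 62.05 N
τ_a = K_W·8F_aD/(πd³) = 1.1615 × 6.0792 = 7.0611 MPa
τ_m = K_s·8F_mD/(πd³) = 1.0554 × 13.448 = 14.193 MPa
Soderberg: 1/n_f = τ_a/S_se + τ_m/S_sy = 7.0611/202 + 14.193/332 = 0.03496 + 0.04275 = 0.077705
n_f = 1/0.077705 = 12.87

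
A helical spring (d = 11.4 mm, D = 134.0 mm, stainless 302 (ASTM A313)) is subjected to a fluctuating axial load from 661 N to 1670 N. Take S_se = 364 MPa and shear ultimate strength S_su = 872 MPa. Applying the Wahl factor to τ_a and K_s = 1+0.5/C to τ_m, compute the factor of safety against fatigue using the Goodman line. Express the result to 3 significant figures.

1.47

C = D/d = 134.0/11.4 = 11.7544; K_W = (4C−1)/(4C−4)+0.615/C = 1.1221; K_s = 1+0.5/C = 1.0425
F_a = (F_max−F_min)/2 = 504.5 N; F_m = (F_max+F_min)/2 = 1165.5 N
τ_a = K_W·8F_aD/(πd³) = 1.1221 × 116.2 = 130.38 MPa
τ_m = K_s·8F_mD/(πd³) = 1.0425 × 268.44 = 279.86 MPa
Goodman: 1/n_f = τ_a/S_se + τ_m/S_su = 130.38/364 + 279.86/872 = 0.35818 + 0.32094 = 0.67912
n_f = 1/0.67912 = 1.472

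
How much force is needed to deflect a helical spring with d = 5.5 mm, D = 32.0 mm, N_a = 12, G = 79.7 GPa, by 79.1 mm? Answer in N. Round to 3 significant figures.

1830 N

k = Gd⁴/(8D³N_a) = (79.7×10³)(5.5⁴)/(8·32.0³·12) = 23.184 N/mm
F = k·δ = 23.184 × 79.1 = 1833.9 N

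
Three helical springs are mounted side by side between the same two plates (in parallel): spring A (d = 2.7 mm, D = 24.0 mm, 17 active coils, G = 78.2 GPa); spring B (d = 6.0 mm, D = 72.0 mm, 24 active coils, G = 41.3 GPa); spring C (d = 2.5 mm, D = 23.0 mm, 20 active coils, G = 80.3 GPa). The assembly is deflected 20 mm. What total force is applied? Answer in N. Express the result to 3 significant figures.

k_A = Gd⁴/(8D³N_a) = (78.2×10³)(2.7⁴)/(8·24.0³·17) = 2.2105 N/mm
k_B = Gd⁴/(8D³N_a) = (41.3×10³)(6.0⁴)/(8·72.0³·24) = 0.74689 N/mm
k_C = Gd⁴/(8D³N_a) = (80.3×10³)(2.5⁴)/(8·23.0³·20) = 1.6113 N/mm
Parallel: k_eq = 2.2105 + 0.74689 + 1.6113 = 4.5687 N/mm
F = k_eq·δ = 4.5687·20 = 91.373 N

91.4 N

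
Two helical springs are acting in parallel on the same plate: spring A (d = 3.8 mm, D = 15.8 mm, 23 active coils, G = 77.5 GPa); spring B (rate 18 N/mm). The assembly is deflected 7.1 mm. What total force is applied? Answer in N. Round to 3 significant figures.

k_A = Gd⁴/(8D³N_a) = (77.5×10³)(3.8⁴)/(8·15.8³·23) = 22.266 N/mm
Parallel: k_eq = 22.266 + 18 = 40.266 N/mm
F = k_eq·δ = 40.266·7.1 = 285.89 N

286 N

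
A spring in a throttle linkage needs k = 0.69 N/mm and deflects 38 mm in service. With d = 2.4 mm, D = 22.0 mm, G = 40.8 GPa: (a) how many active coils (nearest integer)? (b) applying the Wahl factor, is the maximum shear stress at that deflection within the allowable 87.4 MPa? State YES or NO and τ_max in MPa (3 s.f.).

N_a = Gd⁴/(8D³k) = (40.8×10³)(2.4⁴)/(8·22.0³·0.69) = 23.03 → N_a = 23
Actual rate k = Gd⁴/(8D³·23) = 0.69091 N/mm
Working load F = kδ = 0.69091·38 = 26.254 N
C = 22.0/2.4 = 9.1667; K_W = (4C−1)/(4C−4)+0.615/C = 1.1589
τ_max = K_W·8FD/(πd³) = 1.1589·106.4 = 123.31 MPa
τ_max > 87.4 MPa → exceeds allowable

(a) 23 coils; (b) NO, τ_max = 123 MPa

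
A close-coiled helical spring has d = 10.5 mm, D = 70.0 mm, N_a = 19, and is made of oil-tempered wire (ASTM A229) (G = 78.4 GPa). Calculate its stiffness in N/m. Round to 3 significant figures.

k = Gd⁴/(8D³N_a) = (78.4×10³ × 10.5⁴) / (8 × 70.0³ × 19)
  = 9.52957e+08 / 5.2136e+07 = 18.278 N/mm = 18278 N/m

18300 N/m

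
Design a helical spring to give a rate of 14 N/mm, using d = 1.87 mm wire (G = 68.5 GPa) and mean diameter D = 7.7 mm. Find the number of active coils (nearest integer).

N_a = Gd⁴/(8D³k) = (68.5×10³ × 1.87⁴)/(8 × 7.7³ × 14)
    = 837639 / 51131.7 = 16.38 → 16 coils

16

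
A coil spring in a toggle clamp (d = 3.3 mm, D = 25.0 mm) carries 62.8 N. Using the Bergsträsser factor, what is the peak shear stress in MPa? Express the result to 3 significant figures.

Spring index C = D/d = 25.0/3.3 = 7.5758
K_B = (4C+2)/(4C−3) = 32.303/27.303 = 1.1831
τ₀ = 8FD/(πd³) = 8·62.8·25.0/(π·3.3³) = 12560/112.9 = 111.25 MPa
τ_max = K·τ₀ = 1.1831 × 111.25 = 131.62 MPa

132 MPa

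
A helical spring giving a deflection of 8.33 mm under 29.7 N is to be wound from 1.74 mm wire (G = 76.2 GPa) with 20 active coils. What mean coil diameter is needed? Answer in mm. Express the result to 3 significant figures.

10.7 mm

Required rate k = F/δ = 29.7/8.33 = 3.5654 N/mm
D = (Gd⁴/(8N_a·k))^(1/3) = (76.2×10³·1.74⁴/(8·20·3.5654))^(1/3)
  = (1224.39)^(1/3) = 10.6981 mm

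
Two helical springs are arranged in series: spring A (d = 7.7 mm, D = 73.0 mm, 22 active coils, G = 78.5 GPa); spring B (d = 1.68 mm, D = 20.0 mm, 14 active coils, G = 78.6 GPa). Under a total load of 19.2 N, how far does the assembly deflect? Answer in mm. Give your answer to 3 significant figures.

32.2 mm

k_A = Gd⁴/(8D³N_a) = (78.5×10³)(7.7⁴)/(8·73.0³·22) = 4.0304 N/mm
k_B = Gd⁴/(8D³N_a) = (78.6×10³)(1.68⁴)/(8·20.0³·14) = 0.6988 N/mm
Series: 1/k_eq = 1/4.0304 + 1/0.6988 = 1.6791; k_eq = 0.59554 N/mm
δ = F/k_eq = 19.2/0.59554 = 32.24 mm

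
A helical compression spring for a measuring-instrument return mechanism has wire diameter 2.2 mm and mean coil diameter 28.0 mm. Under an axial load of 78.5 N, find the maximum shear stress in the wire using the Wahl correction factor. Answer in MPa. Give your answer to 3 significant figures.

Spring index C = D/d = 28.0/2.2 = 12.7273
K_W = (4C−1)/(4C−4) + 0.615/C = 49.909/46.909 + 0.0483 = 1.1123
τ₀ = 8FD/(πd³) = 8·78.5·28.0/(π·2.2³) = 17584/33.452 = 525.65 MPa
τ_max = K·τ₀ = 1.1123 × 525.65 = 584.67 MPa

585 MPa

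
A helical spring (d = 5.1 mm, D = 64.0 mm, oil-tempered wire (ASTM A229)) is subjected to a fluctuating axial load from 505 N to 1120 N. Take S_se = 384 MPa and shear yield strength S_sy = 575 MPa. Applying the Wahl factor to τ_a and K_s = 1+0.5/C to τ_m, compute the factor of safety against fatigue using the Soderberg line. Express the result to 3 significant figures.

C = D/d = 64.0/5.1 = 12.5490; K_W = (4C−1)/(4C−4)+0.615/C = 1.1139; K_s = 1+0.5/C = 1.0398
F_a = (F_max−F_min)/2 = 307.5 N; F_m = (F_max+F_min)/2 = 812.5 N
τ_a = K_W·8F_aD/(πd³) = 1.1139 × 377.79 = 420.84 MPa
τ_m = K_s·8F_mD/(πd³) = 1.0398 × 998.24 = 1038 MPa
Soderberg: 1/n_f = τ_a/S_se + τ_m/S_sy = 420.84/384 + 1038/575 = 1.09594 + 1.80523 = 2.9012
n_f = 1/2.9012 = 0.3447

0.345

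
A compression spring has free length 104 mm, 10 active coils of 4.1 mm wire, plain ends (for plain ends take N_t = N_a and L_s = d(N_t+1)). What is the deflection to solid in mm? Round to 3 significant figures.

N_t = 10; L_s = 4.1·11 = 45.1 mm
δ_solid = L₀ − L_s = 104 − 45.1 = 58.9 mm

58.9 mm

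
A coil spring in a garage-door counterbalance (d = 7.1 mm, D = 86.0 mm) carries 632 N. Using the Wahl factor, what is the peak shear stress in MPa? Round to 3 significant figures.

Spring index C = D/d = 86.0/7.1 = 12.1127
K_W = (4C−1)/(4C−4) + 0.615/C = 47.451/44.451 + 0.0508 = 1.1183
τ₀ = 8FD/(πd³) = 8·632·86.0/(π·7.1³) = 434816/1124.4 = 386.71 MPa
τ_max = K·τ₀ = 1.1183 × 386.71 = 432.44 MPa

432 MPa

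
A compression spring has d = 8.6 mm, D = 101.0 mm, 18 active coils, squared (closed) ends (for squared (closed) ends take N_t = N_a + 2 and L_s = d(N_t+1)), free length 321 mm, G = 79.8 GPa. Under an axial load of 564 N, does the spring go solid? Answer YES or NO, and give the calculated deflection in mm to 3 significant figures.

k = Gd⁴/(8D³N_a) = (79.8×10³)(8.6⁴)/(8·101.0³·18) = 2.9422 N/mm
N_t = 20; L_s = 8.6·21 = 180.6 mm; δ_solid = L₀ − L_s = 321 − 180.6 = 140.4 mm
δ = F/k = 564/2.9422 = 191.69 mm
δ ≥ δ_solid → spring goes solid

YES, δ = 192 mm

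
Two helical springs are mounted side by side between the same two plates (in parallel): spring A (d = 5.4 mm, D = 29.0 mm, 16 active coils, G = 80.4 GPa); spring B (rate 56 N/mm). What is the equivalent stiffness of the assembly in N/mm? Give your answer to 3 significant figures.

77.9 N/mm

k_A = Gd⁴/(8D³N_a) = (80.4×10³)(5.4⁴)/(8·29.0³·16) = 21.899 N/mm
Parallel: k_eq = 21.899 + 56 = 77.899 N/mm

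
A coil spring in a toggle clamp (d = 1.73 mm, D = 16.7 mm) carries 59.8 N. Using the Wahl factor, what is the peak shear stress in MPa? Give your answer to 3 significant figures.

565 MPa

Spring index C = D/d = 16.7/1.73 = 9.6532
K_W = (4C−1)/(4C−4) + 0.615/C = 37.613/34.613 + 0.0637 = 1.1504
τ₀ = 8FD/(πd³) = 8·59.8·16.7/(π·1.73³) = 7989.28/16.266 = 491.16 MPa
τ_max = K·τ₀ = 1.1504 × 491.16 = 565.02 MPa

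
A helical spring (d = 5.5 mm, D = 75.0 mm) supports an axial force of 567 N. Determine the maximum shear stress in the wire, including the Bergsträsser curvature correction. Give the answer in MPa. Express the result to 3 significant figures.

Spring index C = D/d = 75.0/5.5 = 13.6364
K_B = (4C+2)/(4C−3) = 56.545/51.545 = 1.0970
τ₀ = 8FD/(πd³) = 8·567·75.0/(π·5.5³) = 340200/522.68 = 650.87 MPa
τ_max = K·τ₀ = 1.0970 × 650.87 = 714.01 MPa

714 MPa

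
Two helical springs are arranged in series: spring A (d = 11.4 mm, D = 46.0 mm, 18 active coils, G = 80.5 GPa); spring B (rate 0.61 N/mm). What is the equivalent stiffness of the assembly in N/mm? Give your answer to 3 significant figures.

0.606 N/mm

k_A = Gd⁴/(8D³N_a) = (80.5×10³)(11.4⁴)/(8·46.0³·18) = 97.002 N/mm
Series: 1/k_eq = 1/97.002 + 1/0.61 = 1.6497; k_eq = 0.60619 N/mm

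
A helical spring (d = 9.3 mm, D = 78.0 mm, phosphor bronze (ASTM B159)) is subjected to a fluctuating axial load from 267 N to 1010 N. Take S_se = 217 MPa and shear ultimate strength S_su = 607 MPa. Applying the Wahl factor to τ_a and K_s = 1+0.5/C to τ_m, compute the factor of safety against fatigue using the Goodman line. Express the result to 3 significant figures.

C = D/d = 78.0/9.3 = 8.3871; K_W = (4C−1)/(4C−4)+0.615/C = 1.1749; K_s = 1+0.5/C = 1.0596
F_a = (F_max−F_min)/2 = 371.5 N; F_m = (F_max+F_min)/2 = 638.5 N
τ_a = K_W·8F_aD/(πd³) = 1.1749 × 91.737 = 107.78 MPa
τ_m = K_s·8F_mD/(πd³) = 1.0596 × 157.67 = 167.07 MPa
Goodman: 1/n_f = τ_a/S_se + τ_m/S_su = 107.78/217 + 167.07/607 = 0.49667 + 0.27524 = 0.77191
n_f = 1/0.77191 = 1.295

1.30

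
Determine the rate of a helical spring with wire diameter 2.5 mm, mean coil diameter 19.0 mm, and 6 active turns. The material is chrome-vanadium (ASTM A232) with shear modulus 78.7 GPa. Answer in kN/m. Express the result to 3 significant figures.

9.34 kN/m

k = Gd⁴/(8D³N_a) = (78.7×10³ × 2.5⁴) / (8 × 19.0³ × 6)
  = 3.07422e+06 / 329232 = 9.3375 N/mm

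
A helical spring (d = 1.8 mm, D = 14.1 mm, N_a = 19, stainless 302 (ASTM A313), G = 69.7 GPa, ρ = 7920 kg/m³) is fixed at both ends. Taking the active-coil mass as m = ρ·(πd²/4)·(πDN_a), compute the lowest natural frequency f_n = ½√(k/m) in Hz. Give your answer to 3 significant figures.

k = Gd⁴/(8D³N_a) = (69.7×10³)(1.8⁴)/(8·14.1³·19) = 1.7172 N/mm = 1717.2 N/m
Wire length L = πDN_a = π·14.1·19 = 841.63 mm
m = ρ·(πd²/4)·L = 7920 × 2.5447×10⁻⁶ m² × 0.84163 m = 0.016962 kg
f_n = ½√(k/m) = 0.5·√(1717.2/0.016962) = 0.5·√(1.0124e+05) = 159.09 Hz

159 Hz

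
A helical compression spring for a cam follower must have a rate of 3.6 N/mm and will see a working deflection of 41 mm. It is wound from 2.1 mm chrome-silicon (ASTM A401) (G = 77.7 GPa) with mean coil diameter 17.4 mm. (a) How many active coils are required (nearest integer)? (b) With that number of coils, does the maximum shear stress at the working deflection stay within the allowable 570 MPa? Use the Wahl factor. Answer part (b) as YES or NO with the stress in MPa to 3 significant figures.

(a) 10 coils; (b) NO, τ_max = 828 MPa

N_a = Gd⁴/(8D³k) = (77.7×10³)(2.1⁴)/(8·17.4³·3.6) = 9.96 → N_a = 10
Actual rate k = Gd⁴/(8D³·10) = 3.5856 N/mm
Working load F = kδ = 3.5856·41 = 147.01 N
C = 17.4/2.1 = 8.2857; K_W = (4C−1)/(4C−4)+0.615/C = 1.1772
τ_max = K_W·8FD/(πd³) = 1.1772·703.36 = 827.97 MPa
τ_max > 570 MPa → exceeds allowable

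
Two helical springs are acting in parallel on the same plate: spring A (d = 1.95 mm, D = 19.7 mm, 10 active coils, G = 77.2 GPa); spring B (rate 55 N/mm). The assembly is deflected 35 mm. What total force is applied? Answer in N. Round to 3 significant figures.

k_A = Gd⁴/(8D³N_a) = (77.2×10³)(1.95⁴)/(8·19.7³·10) = 1.825 N/mm
Parallel: k_eq = 1.825 + 55 = 56.825 N/mm
F = k_eq·δ = 56.825·35 = 1988.9 N

1990 N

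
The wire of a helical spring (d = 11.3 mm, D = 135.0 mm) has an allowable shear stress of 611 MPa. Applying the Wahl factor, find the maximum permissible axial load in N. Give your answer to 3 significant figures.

2290 N

C = D/d = 135.0/11.3 = 11.9469
K_W = (4C−1)/(4C−4) + 0.615/C = 46.788/43.788 + 0.0515 = 1.1200
τ_max = K·8FD/(πd³) → F_max = τ_allow·πd³/(8DK)
F_max = 611·π·11.3³/(8·135.0·1.1200) = 2.7697e+06/1209.6 = 2289.8 N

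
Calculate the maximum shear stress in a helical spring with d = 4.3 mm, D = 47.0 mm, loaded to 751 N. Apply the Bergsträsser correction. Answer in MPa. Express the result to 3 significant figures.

Spring index C = D/d = 47.0/4.3 = 10.9302
K_B = (4C+2)/(4C−3) = 45.721/40.721 = 1.1228
τ₀ = 8FD/(πd³) = 8·751·47.0/(π·4.3³) = 282376/249.78 = 1130.5 MPa
τ_max = K·τ₀ = 1.1228 × 1130.5 = 1269.3 MPa

1270 MPa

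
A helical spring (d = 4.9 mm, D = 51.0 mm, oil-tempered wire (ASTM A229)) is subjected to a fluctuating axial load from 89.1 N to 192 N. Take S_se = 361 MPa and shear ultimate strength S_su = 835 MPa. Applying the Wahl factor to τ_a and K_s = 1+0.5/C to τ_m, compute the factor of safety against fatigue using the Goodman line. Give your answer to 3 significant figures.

C = D/d = 51.0/4.9 = 10.4082; K_W = (4C−1)/(4C−4)+0.615/C = 1.1388; K_s = 1+0.5/C = 1.0480
F_a = (F_max−F_min)/2 = 51.45 N; F_m = (F_max+F_min)/2 = 140.55 N
τ_a = K_W·8F_aD/(πd³) = 1.1388 × 56.795 = 64.678 MPa
τ_m = K_s·8F_mD/(πd³) = 1.0480 × 155.15 = 162.6 MPa
Goodman: 1/n_f = τ_a/S_se + τ_m/S_su = 64.678/361 + 162.6/835 = 0.17916 + 0.19473 = 0.3739
n_f = 1/0.3739 = 2.675

2.67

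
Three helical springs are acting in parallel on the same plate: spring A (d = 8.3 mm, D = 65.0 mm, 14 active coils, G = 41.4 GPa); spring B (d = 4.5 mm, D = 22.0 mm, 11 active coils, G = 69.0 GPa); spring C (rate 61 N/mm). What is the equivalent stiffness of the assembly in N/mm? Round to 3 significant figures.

97.6 N/mm

k_A = Gd⁴/(8D³N_a) = (41.4×10³)(8.3⁴)/(8·65.0³·14) = 6.3878 N/mm
k_B = Gd⁴/(8D³N_a) = (69.0×10³)(4.5⁴)/(8·22.0³·11) = 30.196 N/mm
Parallel: k_eq = 6.3878 + 30.196 + 61 = 97.584 N/mm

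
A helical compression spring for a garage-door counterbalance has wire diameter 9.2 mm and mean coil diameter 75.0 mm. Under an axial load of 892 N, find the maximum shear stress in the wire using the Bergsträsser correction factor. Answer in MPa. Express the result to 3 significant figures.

Spring index C = D/d = 75.0/9.2 = 8.1522
K_B = (4C+2)/(4C−3) = 34.609/29.609 = 1.1689
τ₀ = 8FD/(πd³) = 8·892·75.0/(π·9.2³) = 535200/2446.3 = 218.78 MPa
τ_max = K·τ₀ = 1.1689 × 218.78 = 255.72 MPa

256 MPa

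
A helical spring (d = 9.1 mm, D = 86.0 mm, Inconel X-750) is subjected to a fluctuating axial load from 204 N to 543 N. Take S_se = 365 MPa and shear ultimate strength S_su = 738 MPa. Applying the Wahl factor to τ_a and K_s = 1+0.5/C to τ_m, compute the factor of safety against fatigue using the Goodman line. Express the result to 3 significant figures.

C = D/d = 86.0/9.1 = 9.4505; K_W = (4C−1)/(4C−4)+0.615/C = 1.1538; K_s = 1+0.5/C = 1.0529
F_a = (F_max−F_min)/2 = 169.5 N; F_m = (F_max+F_min)/2 = 373.5 N
τ_a = K_W·8F_aD/(πd³) = 1.1538 × 49.259 = 56.836 MPa
τ_m = K_s·8F_mD/(πd³) = 1.0529 × 108.54 = 114.29 MPa
Goodman: 1/n_f = τ_a/S_se + τ_m/S_su = 56.836/365 + 114.29/738 = 0.15572 + 0.15486 = 0.31058
n_f = 1/0.31058 = 3.22

3.22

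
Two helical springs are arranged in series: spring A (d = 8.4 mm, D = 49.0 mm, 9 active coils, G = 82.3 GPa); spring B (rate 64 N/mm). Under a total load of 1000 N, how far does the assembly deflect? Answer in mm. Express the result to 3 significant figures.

k_A = Gd⁴/(8D³N_a) = (82.3×10³)(8.4⁴)/(8·49.0³·9) = 48.372 N/mm
Series: 1/k_eq = 1/48.372 + 1/64 = 0.036298; k_eq = 27.55 N/mm
δ = F/k_eq = 1000/27.55 = 36.298 mm

36.3 mm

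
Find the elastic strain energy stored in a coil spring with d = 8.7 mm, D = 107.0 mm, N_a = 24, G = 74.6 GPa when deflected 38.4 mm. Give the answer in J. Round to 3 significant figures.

k = Gd⁴/(8D³N_a) = (74.6×10³)(8.7⁴)/(8·107.0³·24) = 1.817 N/mm
U = ½kδ² = 0.5 × 1.817 × 38.4² = 1339.7 N·mm = 1.3397 J

1.34 J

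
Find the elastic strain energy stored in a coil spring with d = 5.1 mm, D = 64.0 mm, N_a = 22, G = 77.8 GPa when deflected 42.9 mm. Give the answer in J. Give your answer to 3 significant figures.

k = Gd⁴/(8D³N_a) = (77.8×10³)(5.1⁴)/(8·64.0³·22) = 1.1408 N/mm
U = ½kδ² = 0.5 × 1.1408 × 42.9² = 1049.8 N·mm = 1.0498 J

1.05 J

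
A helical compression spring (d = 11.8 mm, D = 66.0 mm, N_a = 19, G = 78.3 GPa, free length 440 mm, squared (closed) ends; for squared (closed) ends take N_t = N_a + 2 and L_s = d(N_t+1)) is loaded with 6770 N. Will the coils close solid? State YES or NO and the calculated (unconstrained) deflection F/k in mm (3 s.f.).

k = Gd⁴/(8D³N_a) = (78.3×10³)(11.8⁴)/(8·66.0³·19) = 34.739 N/mm
N_t = 21; L_s = 11.8·22 = 259.6 mm; δ_solid = L₀ − L_s = 440 − 259.6 = 180.4 mm
δ = F/k = 6770/34.739 = 194.88 mm
δ ≥ δ_solid → spring goes solid

YES, δ = 195 mm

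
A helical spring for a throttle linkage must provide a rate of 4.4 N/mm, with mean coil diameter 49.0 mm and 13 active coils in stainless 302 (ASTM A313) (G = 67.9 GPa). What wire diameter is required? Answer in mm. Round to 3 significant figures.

d = (8D³N_a·k / G)^(1/4) = (8·49.0³·13·4.4 / (67.9×10³))^0.25
  = (792.87)^0.25 = 5.3064 mm

5.31 mm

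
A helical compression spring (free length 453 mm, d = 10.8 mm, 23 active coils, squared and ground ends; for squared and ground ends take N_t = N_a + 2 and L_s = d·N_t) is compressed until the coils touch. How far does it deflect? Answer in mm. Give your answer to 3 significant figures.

183 mm

N_t = 25; L_s = 10.8·25 = 270 mm
δ_solid = L₀ − L_s = 453 − 270 = 183 mm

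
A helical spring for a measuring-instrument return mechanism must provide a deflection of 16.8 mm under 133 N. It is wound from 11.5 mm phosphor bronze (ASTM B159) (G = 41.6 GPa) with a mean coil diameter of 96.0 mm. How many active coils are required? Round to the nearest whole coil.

Required rate k = F/δ = 133/16.8 = 7.9167 N/mm
N_a = Gd⁴/(8D³k) = (41.6×10³ × 11.5⁴)/(8 × 96.0³ × 7.9167)
    = 7.27587e+08 / 5.60333e+07 = 12.98 → 13 coils

13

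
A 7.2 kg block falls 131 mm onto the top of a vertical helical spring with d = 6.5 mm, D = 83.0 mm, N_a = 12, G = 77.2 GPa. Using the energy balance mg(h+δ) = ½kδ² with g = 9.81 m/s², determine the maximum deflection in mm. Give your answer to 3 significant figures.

118 mm

k = Gd⁴/(8D³N_a) = (77.2×10³)(6.5⁴)/(8·83.0³·12) = 2.5105 N/mm
W = mg = 7.2 × 9.81 = 70.632 N
½kδ² − Wδ − Wh = 0 → δ = (W + √(W² + 2kWh))/k
δ = (70.632 + √(4988.9 + 46458.8))/2.5105 = (70.632 + 226.82)/2.5105 = 118.48 mm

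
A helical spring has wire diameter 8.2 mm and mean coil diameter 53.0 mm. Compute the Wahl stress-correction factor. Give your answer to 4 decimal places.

C = D/d = 53.0/8.2 = 6.4634
K_W = (4C−1)/(4C−4) + 0.615/C = 24.854/21.854 + 0.0952 = 1.2324

1.2324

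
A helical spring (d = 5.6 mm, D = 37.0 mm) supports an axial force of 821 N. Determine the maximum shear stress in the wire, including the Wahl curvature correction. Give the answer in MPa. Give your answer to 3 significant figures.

540 MPa

Spring index C = D/d = 37.0/5.6 = 6.6071
K_W = (4C−1)/(4C−4) + 0.615/C = 25.429/22.429 + 0.0931 = 1.2268
τ₀ = 8FD/(πd³) = 8·821·37.0/(π·5.6³) = 243016/551.71 = 440.47 MPa
τ_max = K·τ₀ = 1.2268 × 440.47 = 540.39 MPa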